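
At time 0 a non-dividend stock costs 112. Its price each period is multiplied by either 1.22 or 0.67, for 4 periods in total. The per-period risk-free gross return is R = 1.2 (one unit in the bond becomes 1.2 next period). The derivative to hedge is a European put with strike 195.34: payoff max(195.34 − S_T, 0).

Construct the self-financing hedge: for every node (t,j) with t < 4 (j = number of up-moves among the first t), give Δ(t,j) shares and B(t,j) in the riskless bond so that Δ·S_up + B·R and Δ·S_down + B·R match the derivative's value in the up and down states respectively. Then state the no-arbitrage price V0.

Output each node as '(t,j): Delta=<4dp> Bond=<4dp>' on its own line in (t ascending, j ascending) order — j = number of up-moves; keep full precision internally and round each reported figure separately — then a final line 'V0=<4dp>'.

No-arbitrage ⇒ martingale measure with p* = (R−d)/(u−d) = 0.9636.
Terminal values V(4,·): V(4,0)=172.7707, V(4,1)=154.2437, V(4,2)=120.5080, V(4,3)=59.0788, V(4,4)=0.0000
(3,0): S=33.6855. Δ = (V_up−V_dn)/(S_up−S_dn) = (154.2437−172.7707)/(41.0963−22.5693) = -1.0000. V = [p*·154.2437 + (1−p*)·172.7707]/1.2 = 129.0979. B = V − Δ·S = 162.7833.
(3,1): S=61.3377. Δ = (V_up−V_dn)/(S_up−S_dn) = (120.5080−154.2437)/(74.8320−41.0963) = -1.0000. V = [p*·120.5080 + (1−p*)·154.2437]/1.2 = 101.4456. B = V − Δ·S = 162.7833.
(3,2): S=111.6895. Δ = (V_up−V_dn)/(S_up−S_dn) = (59.0788−120.5080)/(136.2612−74.8320) = -1.0000. V = [p*·59.0788 + (1−p*)·120.5080]/1.2 = 51.0938. B = V − Δ·S = 162.7833.
(3,3): S=203.3750. Δ = (V_up−V_dn)/(S_up−S_dn) = (0.0000−59.0788)/(248.1175−136.2612) = -0.5282. V = [p*·0.0000 + (1−p*)·59.0788]/1.2 = 1.7903. B = V − Δ·S = 109.2062.
(2,0): S=50.2768. Δ = (V_up−V_dn)/(S_up−S_dn) = (101.4456−129.0979)/(61.3377−33.6855) = -1.0000. V = [p*·101.4456 + (1−p*)·129.0979]/1.2 = 85.3760. B = V − Δ·S = 135.6528.
(2,1): S=91.5488. Δ = (V_up−V_dn)/(S_up−S_dn) = (51.0938−101.4456)/(111.6895−61.3377) = -1.0000. V = [p*·51.0938 + (1−p*)·101.4456]/1.2 = 44.1040. B = V − Δ·S = 135.6528.
(2,2): S=166.7008. Δ = (V_up−V_dn)/(S_up−S_dn) = (1.7903−51.0938)/(203.3750−111.6895) = -0.5377. V = [p*·1.7903 + (1−p*)·51.0938]/1.2 = 2.9859. B = V − Δ·S = 92.6287.
(1,0): S=75.0400. Δ = (V_up−V_dn)/(S_up−S_dn) = (44.1040−85.3760)/(91.5488−50.2768) = -1.0000. V = [p*·44.1040 + (1−p*)·85.3760]/1.2 = 38.0040. B = V − Δ·S = 113.0440.
(1,1): S=136.6400. Δ = (V_up−V_dn)/(S_up−S_dn) = (2.9859−44.1040)/(166.7008−91.5488) = -0.5471. V = [p*·2.9859 + (1−p*)·44.1040]/1.2 = 3.7343. B = V − Δ·S = 78.4944.
(0,0): S=112.0000. Δ = (V_up−V_dn)/(S_up−S_dn) = (3.7343−38.0040)/(136.6400−75.0400) = -0.5563. V = [p*·3.7343 + (1−p*)·38.0040]/1.2 = 4.1504. B = V − Δ·S = 66.4589.
Check: Δ(0,0)·S0 + B(0,0) = 4.1504 = V0.

(0,0): Delta=-0.5563 Bond=66.4589
(1,0): Delta=-1.0000 Bond=113.0440
(1,1): Delta=-0.5471 Bond=78.4944
(2,0): Delta=-1.0000 Bond=135.6528
(2,1): Delta=-1.0000 Bond=135.6528
(2,2): Delta=-0.5377 Bond=92.6287
(3,0): Delta=-1.0000 Bond=162.7833
(3,1): Delta=-1.0000 Bond=162.7833
(3,2): Delta=-1.0000 Bond=162.7833
(3,3): Delta=-0.5282 Bond=109.2062
V0=4.1504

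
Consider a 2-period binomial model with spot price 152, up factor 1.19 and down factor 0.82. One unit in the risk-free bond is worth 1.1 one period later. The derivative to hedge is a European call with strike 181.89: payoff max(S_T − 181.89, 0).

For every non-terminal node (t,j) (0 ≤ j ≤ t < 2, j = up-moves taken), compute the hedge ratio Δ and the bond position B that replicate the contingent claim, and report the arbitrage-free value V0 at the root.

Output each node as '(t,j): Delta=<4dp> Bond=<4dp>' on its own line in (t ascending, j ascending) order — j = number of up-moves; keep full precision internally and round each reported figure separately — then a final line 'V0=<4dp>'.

Under the risk-neutral measure, an up-move has probability p* = (R−d)/(u−d) = 0.7568 and values discount at R = 1.1.
Terminal values V(2,·): V(2,0)=0.0000, V(2,1)=0.0000, V(2,2)=33.3572
  t=1,j=0: stock 124.6400 → up 148.3216 (V=0.0000), down 102.2048 (V=0.0000). Price 0.0000; hedge Δ=0.0000, bond B=0.0000.
  t=1,j=1: stock 180.8800 → up 215.2472 (V=33.3572), down 148.3216 (V=0.0000). Price 22.9484; hedge Δ=0.4984, bond B=-67.2062.
  t=0,j=0: stock 152.0000 → up 180.8800 (V=22.9484), down 124.6400 (V=0.0000). Price 15.7876; hedge Δ=0.4080, bond B=-46.2352.
Root portfolio cost Δ·152+B reproduces V0=15.7876.

(0,0): Delta=0.4080 Bond=-46.2352
(1,0): Delta=0.0000 Bond=0.0000
(1,1): Delta=0.4984 Bond=-67.2062
V0=15.7876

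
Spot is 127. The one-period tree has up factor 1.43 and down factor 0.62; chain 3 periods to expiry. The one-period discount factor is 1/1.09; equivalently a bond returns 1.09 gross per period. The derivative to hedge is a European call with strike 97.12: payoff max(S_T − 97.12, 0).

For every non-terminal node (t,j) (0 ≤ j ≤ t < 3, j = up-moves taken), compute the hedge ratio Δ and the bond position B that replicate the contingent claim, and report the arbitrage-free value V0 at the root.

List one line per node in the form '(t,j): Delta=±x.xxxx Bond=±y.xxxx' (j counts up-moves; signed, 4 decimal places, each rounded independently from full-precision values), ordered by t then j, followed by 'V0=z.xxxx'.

(0,0): Delta=0.8342 Bond=-43.6461
(1,0): Delta=0.5333 Bond=-23.8856
(1,1): Delta=0.9285 Bond=-64.7106
(2,0): Delta=0.0000 Bond=0.0000
(2,1): Delta=0.7006 Bond=-44.8694
(2,2): Delta=1.0000 Bond=-89.1009
V0=62.2911

No-arbitrage ⇒ martingale measure with p* = (R−d)/(u−d) = 0.5802.
Terminal payoffs: V(3,0)=0.0000, V(3,1)=0.0000, V(3,2)=63.8954, V(3,3)=274.2543
Node (2,0) S=48.8188: V=(p*·0.0000+(1−p*)·0.0000)/1.09=0.0000; Δ=(0.0000−0.0000)/(69.8109−30.2677)=0.0000; B=V−Δ·S=0.0000
Node (2,1) S=112.5982: V=(p*·63.8954+(1−p*)·0.0000)/1.09=34.0139; Δ=(63.8954−0.0000)/(161.0154−69.8109)=0.7006; B=V−Δ·S=-44.8694
Node (2,2) S=259.7023: V=(p*·274.2543+(1−p*)·63.8954)/1.09=170.6014; Δ=(274.2543−63.8954)/(371.3743−161.0154)=1.0000; B=V−Δ·S=-89.1009
Node (1,0) S=78.7400: V=(p*·34.0139+(1−p*)·0.0000)/1.09=18.1068; Δ=(34.0139−0.0000)/(112.5982−48.8188)=0.5333; B=V−Δ·S=-23.8856
Node (1,1) S=181.6100: V=(p*·170.6014+(1−p*)·34.0139)/1.09=103.9159; Δ=(170.6014−34.0139)/(259.7023−112.5982)=0.9285; B=V−Δ·S=-64.7106
Node (0,0) S=127.0000: V=(p*·103.9159+(1−p*)·18.1068)/1.09=62.2911; Δ=(103.9159−18.1068)/(181.6100−78.7400)=0.8342; B=V−Δ·S=-43.6461
Each (Δ,B) replicates both successor values, so the strategy is self-financing and V0 is arbitrage-free.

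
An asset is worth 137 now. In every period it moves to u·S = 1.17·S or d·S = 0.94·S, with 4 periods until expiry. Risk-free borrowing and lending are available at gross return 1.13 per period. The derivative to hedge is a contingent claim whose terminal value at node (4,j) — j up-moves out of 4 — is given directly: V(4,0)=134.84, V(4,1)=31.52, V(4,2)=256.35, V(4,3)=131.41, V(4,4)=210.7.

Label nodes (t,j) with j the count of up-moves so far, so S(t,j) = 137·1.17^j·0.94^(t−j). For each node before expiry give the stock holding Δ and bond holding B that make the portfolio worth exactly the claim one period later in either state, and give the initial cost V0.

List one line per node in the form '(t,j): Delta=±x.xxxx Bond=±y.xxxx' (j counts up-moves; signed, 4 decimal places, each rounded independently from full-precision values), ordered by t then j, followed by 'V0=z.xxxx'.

No-arbitrage ⇒ martingale measure with p* = (R−d)/(u−d) = 0.8261.
Terminal values V(4,·): V(4,0)=134.8400, V(4,1)=31.5200, V(4,2)=256.3500, V(4,3)=131.4100, V(4,4)=210.7000
  t=3,j=0: stock 113.7900 → up 133.1343 (V=31.5200), down 106.9626 (V=134.8400). Price 43.7953; hedge Δ=-3.9478, bond B=493.0127.
  t=3,j=1: stock 141.6322 → up 165.7097 (V=256.3500), down 133.1343 (V=31.5200). Price 192.2559; hedge Δ=6.9018, bond B=-785.2659.
  t=3,j=2: stock 176.2869 → up 206.2557 (V=131.4100), down 165.7097 (V=256.3500). Price 135.5210; hedge Δ=-3.0814, bond B=678.7384.
  t=3,j=3: stock 219.4210 → up 256.7225 (V=210.7000), down 206.2557 (V=131.4100). Price 174.2570; hedge Δ=1.5711, bond B=-170.4821.
  t=2,j=0: stock 121.0532 → up 141.6322 (V=192.2559), down 113.7900 (V=43.7953). Price 147.2891; hedge Δ=5.3322, bond B=-498.1916.
  t=2,j=1: stock 150.6726 → up 176.2869 (V=135.5210), down 141.6322 (V=192.2559). Price 128.6619; hedge Δ=-1.6371, bond B=375.3353.
  t=2,j=2: stock 187.5393 → up 219.4210 (V=174.2570), down 176.2869 (V=135.5210). Price 148.2481; hedge Δ=0.8980, bond B=-20.1696.
  t=1,j=0: stock 128.7800 → up 150.6726 (V=128.6619), down 121.0532 (V=147.2891). Price 116.7269; hedge Δ=-0.6289, bond B=197.7147.
  t=1,j=1: stock 160.2900 → up 187.5393 (V=148.2481), down 150.6726 (V=128.6619). Price 128.1786; hedge Δ=0.5313, bond B=43.0212.
  t=0,j=0: stock 137.0000 → up 160.2900 (V=128.1786), down 128.7800 (V=116.7269). Price 111.6699; hedge Δ=0.3634, bond B=61.8800.
Root portfolio cost Δ·137+B reproduces V0=111.6699.

(0,0): Delta=0.3634 Bond=61.8800
(1,0): Delta=-0.6289 Bond=197.7147
(1,1): Delta=0.5313 Bond=43.0212
(2,0): Delta=5.3322 Bond=-498.1916
(2,1): Delta=-1.6371 Bond=375.3353
(2,2): Delta=0.8980 Bond=-20.1696
(3,0): Delta=-3.9478 Bond=493.0127
(3,1): Delta=6.9018 Bond=-785.2659
(3,2): Delta=-3.0814 Bond=678.7384
(3,3): Delta=1.5711 Bond=-170.4821
V0=111.6699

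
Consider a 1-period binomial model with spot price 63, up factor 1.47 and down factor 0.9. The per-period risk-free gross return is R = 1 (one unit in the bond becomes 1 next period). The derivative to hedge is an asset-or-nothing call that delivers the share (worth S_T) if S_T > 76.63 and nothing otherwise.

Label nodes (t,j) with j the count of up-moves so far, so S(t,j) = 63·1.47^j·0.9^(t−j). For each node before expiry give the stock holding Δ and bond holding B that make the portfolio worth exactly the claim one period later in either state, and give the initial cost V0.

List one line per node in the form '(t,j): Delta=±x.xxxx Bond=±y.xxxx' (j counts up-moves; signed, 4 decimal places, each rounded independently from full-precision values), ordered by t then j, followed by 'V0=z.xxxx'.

The replicating-portfolio and risk-neutral prices coincide; use p* = (1−0.9)/(1.47−0.9) = 0.1754 for the latter.
At expiry t=1: V(1,0)=0.0000, V(1,1)=92.6100
Node (0,0) S=63.0000: V=(p*·92.6100+(1−p*)·0.0000)/1=16.2474; Δ=(92.6100−0.0000)/(92.6100−56.7000)=2.5789; B=V−Δ·S=-146.2263
Each (Δ,B) replicates both successor values, so the strategy is self-financing and V0 is arbitrage-free.

(0,0): Delta=2.5789 Bond=-146.2263
V0=16.2474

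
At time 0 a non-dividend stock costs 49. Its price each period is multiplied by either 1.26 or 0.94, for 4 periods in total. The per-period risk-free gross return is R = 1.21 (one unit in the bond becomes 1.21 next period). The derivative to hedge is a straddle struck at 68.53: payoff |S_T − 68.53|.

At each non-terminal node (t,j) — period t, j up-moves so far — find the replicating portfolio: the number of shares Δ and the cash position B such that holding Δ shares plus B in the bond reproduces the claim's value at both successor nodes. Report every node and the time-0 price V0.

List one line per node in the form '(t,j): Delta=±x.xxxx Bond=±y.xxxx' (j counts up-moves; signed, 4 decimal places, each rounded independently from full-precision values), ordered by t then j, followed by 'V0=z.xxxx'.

Since d<R<u, set p* = (R−d)/(u−d) = 0.8437; price each node as the discounted p*-expectation of its children.
At expiry t=4: V(4,0)=30.2733, V(4,1)=17.2497, V(4,2)=0.2074, V(4,3)=23.6073, V(4,4)=54.9732
  t=3,j=0: stock 40.6986 → up 51.2803 (V=17.2497), down 38.2567 (V=30.2733). Price 15.9377; hedge Δ=-1.0000, bond B=56.6364.
  t=3,j=1: stock 54.5535 → up 68.7374 (V=0.2074), down 51.2803 (V=17.2497). Price 2.3721; hedge Δ=-0.9762, bond B=55.6295.
  t=3,j=2: stock 73.1249 → up 92.1373 (V=23.6073), down 68.7374 (V=0.2074). Price 16.4885; hedge Δ=1.0000, bond B=-56.6364.
  t=3,j=3: stock 98.0184 → up 123.5032 (V=54.9732), down 92.1373 (V=23.6073). Price 41.3821; hedge Δ=1.0000, bond B=-56.6364.
  t=2,j=0: stock 43.2964 → up 54.5535 (V=2.3721), down 40.6986 (V=15.9377). Price 3.7122; hedge Δ=-0.9791, bond B=46.1048.
  t=2,j=1: stock 58.0356 → up 73.1249 (V=16.4885), down 54.5535 (V=2.3721). Price 11.8040; hedge Δ=0.7601, bond B=-32.3098.
  t=2,j=2: stock 77.7924 → up 98.0184 (V=41.3821), down 73.1249 (V=16.4885). Price 30.9855; hedge Δ=1.0000, bond B=-46.8069.
  t=1,j=0: stock 46.0600 → up 58.0356 (V=11.8040), down 43.2964 (V=3.7122). Price 8.7104; hedge Δ=0.5490, bond B=-16.5764.
  t=1,j=1: stock 61.7400 → up 77.7924 (V=30.9855), down 58.0356 (V=11.8040). Price 23.1309; hedge Δ=0.9709, bond B=-36.8113.
  t=0,j=0: stock 49.0000 → up 61.7400 (V=23.1309), down 46.0600 (V=8.7104). Price 17.2543; hedge Δ=0.9197, bond B=-27.8096.
Self-financing check: at every node Δ·S+B equals the discounted successor values.

(0,0): Delta=0.9197 Bond=-27.8096
(1,0): Delta=0.5490 Bond=-16.5764
(1,1): Delta=0.9709 Bond=-36.8113
(2,0): Delta=-0.9791 Bond=46.1048
(2,1): Delta=0.7601 Bond=-32.3098
(2,2): Delta=1.0000 Bond=-46.8069
(3,0): Delta=-1.0000 Bond=56.6364
(3,1): Delta=-0.9762 Bond=55.6295
(3,2): Delta=1.0000 Bond=-56.6364
(3,3): Delta=1.0000 Bond=-56.6364
V0=17.2543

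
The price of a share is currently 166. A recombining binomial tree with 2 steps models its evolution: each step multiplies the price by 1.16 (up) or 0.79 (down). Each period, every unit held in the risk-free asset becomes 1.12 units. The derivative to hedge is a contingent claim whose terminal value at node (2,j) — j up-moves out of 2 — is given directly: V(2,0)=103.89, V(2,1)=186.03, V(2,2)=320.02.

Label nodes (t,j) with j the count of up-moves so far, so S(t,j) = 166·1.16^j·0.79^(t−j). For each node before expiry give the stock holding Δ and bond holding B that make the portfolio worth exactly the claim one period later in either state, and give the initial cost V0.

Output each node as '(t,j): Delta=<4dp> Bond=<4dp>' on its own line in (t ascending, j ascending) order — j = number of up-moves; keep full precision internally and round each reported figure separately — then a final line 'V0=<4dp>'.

Since d<R<u, set p* = (R−d)/(u−d) = 0.8919; price each node as the discounted p*-expectation of its children.
Terminal payoffs: V(2,0)=103.8900, V(2,1)=186.0300, V(2,2)=320.0200
  t=1,j=0: stock 131.1400 → up 152.1224 (V=186.0300), down 103.6006 (V=103.8900). Price 158.1696; hedge Δ=1.6928, bond B=-63.8304.
  t=1,j=1: stock 192.5600 → up 223.3696 (V=320.0200), down 152.1224 (V=186.0300). Price 272.7987; hedge Δ=1.8806, bond B=-89.3364.
  t=0,j=0: stock 166.0000 → up 192.5600 (V=272.7987), down 131.1400 (V=158.1696). Price 232.5057; hedge Δ=1.8663, bond B=-77.3027.
The time-0 hedge costs 232.5057, which is the no-arbitrage price.

(0,0): Delta=1.8663 Bond=-77.3027
(1,0): Delta=1.6928 Bond=-63.8304
(1,1): Delta=1.8806 Bond=-89.3364
V0=232.5057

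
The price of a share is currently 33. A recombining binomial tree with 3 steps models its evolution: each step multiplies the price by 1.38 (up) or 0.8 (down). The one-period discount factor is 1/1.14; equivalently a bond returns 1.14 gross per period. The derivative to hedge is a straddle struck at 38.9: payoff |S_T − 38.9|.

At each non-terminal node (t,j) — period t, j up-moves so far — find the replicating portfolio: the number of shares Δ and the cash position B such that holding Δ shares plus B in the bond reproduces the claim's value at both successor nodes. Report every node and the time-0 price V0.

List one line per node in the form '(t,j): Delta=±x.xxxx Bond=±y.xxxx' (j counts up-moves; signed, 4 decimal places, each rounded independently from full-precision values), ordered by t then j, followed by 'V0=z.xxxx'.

No-arbitrage ⇒ martingale measure with p* = (R−d)/(u−d) = 0.5862.
At expiry t=3: V(3,0)=22.0040, V(3,1)=9.7544, V(3,2)=11.3762, V(3,3)=47.8264
(2,0): S=21.1200. Δ = (V_up−V_dn)/(S_up−S_dn) = (9.7544−22.0040)/(29.1456−16.8960) = -1.0000. V = [p*·9.7544 + (1−p*)·22.0040]/1.14 = 13.0028. B = V − Δ·S = 34.1228.
(2,1): S=36.4320. Δ = (V_up−V_dn)/(S_up−S_dn) = (11.3762−9.7544)/(50.2762−29.1456) = 0.0767. V = [p*·11.3762 + (1−p*)·9.7544]/1.14 = 9.3904. B = V − Δ·S = 6.5943.
(2,2): S=62.8452. Δ = (V_up−V_dn)/(S_up−S_dn) = (47.8264−11.3762)/(86.7264−50.2762) = 1.0000. V = [p*·47.8264 + (1−p*)·11.3762]/1.14 = 28.7224. B = V − Δ·S = -34.1228.
(1,0): S=26.4000. Δ = (V_up−V_dn)/(S_up−S_dn) = (9.3904−13.0028)/(36.4320−21.1200) = -0.2359. V = [p*·9.3904 + (1−p*)·13.0028]/1.14 = 9.5484. B = V − Δ·S = 15.7767.
(1,1): S=45.5400. Δ = (V_up−V_dn)/(S_up−S_dn) = (28.7224−9.3904)/(62.8452−36.4320) = 0.7319. V = [p*·28.7224 + (1−p*)·9.3904]/1.14 = 18.1780. B = V − Δ·S = -15.1529.
(0,0): S=33.0000. Δ = (V_up−V_dn)/(S_up−S_dn) = (18.1780−9.5484)/(45.5400−26.4000) = 0.4509. V = [p*·18.1780 + (1−p*)·9.5484]/1.14 = 12.8133. B = V − Δ·S = -2.0653.
Check: Δ(0,0)·S0 + B(0,0) = 12.8133 = V0.

(0,0): Delta=0.4509 Bond=-2.0653
(1,0): Delta=-0.2359 Bond=15.7767
(1,1): Delta=0.7319 Bond=-15.1529
(2,0): Delta=-1.0000 Bond=34.1228
(2,1): Delta=0.0767 Bond=6.5943
(2,2): Delta=1.0000 Bond=-34.1228
V0=12.8133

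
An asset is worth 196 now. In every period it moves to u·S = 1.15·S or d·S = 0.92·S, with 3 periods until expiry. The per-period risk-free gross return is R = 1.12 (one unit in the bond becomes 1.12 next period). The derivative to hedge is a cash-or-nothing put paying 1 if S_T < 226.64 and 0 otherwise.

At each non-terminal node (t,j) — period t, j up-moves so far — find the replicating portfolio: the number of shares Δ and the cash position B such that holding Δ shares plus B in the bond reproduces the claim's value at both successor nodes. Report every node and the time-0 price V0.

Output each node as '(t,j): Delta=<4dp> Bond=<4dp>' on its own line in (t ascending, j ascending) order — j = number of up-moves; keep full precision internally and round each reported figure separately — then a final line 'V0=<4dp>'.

The replicating-portfolio and risk-neutral prices coincide; use p* = (1.12−0.92)/(1.15−0.92) = 0.8696 for the latter.
Terminal values V(3,·): V(3,0)=1.0000, V(3,1)=1.0000, V(3,2)=0.0000, V(3,3)=0.0000
  t=2,j=0: stock 165.8944 → up 190.7786 (V=1.0000), down 152.6228 (V=1.0000). Price 0.8929; hedge Δ=0.0000, bond B=0.8929.
  t=2,j=1: stock 207.3680 → up 238.4732 (V=0.0000), down 190.7786 (V=1.0000). Price 0.1165; hedge Δ=-0.0210, bond B=4.4643.
  t=2,j=2: stock 259.2100 → up 298.0915 (V=0.0000), down 238.4732 (V=0.0000). Price 0.0000; hedge Δ=0.0000, bond B=0.0000.
  t=1,j=0: stock 180.3200 → up 207.3680 (V=0.1165), down 165.8944 (V=0.8929). Price 0.1944; hedge Δ=-0.0187, bond B=3.5700.
  t=1,j=1: stock 225.4000 → up 259.2100 (V=0.0000), down 207.3680 (V=0.1165). Price 0.0136; hedge Δ=-0.0022, bond B=0.5199.
  t=0,j=0: stock 196.0000 → up 225.4000 (V=0.0136), down 180.3200 (V=0.1944). Price 0.0332; hedge Δ=-0.0040, bond B=0.8194.
Self-financing check: at every node Δ·S+B equals the discounted successor values.

(0,0): Delta=-0.0040 Bond=0.8194
(1,0): Delta=-0.0187 Bond=3.5700
(1,1): Delta=-0.0022 Bond=0.5199
(2,0): Delta=0.0000 Bond=0.8929
(2,1): Delta=-0.0210 Bond=4.4643
(2,2): Delta=0.0000 Bond=0.0000
V0=0.0332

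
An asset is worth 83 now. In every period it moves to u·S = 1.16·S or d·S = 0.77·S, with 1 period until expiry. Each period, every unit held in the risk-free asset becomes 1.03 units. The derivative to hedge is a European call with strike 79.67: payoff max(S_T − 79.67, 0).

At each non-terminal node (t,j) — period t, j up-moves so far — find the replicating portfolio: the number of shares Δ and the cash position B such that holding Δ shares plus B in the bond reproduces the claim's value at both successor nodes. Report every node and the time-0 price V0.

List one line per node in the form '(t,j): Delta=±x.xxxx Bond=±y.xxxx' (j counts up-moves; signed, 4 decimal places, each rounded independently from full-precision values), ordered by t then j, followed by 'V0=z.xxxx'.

(0,0): Delta=0.5131 Bond=-31.8389
V0=10.7508

Risk-neutral probability p* = (R−d)/(u−d) = (1.03−0.77)/(1.16−0.77) = 0.6667.
Payoff layer (t=1): V(1,0)=0.0000, V(1,1)=16.6100
  t=0,j=0: stock 83.0000 → up 96.2800 (V=16.6100), down 63.9100 (V=0.0000). Price 10.7508; hedge Δ=0.5131, bond B=-31.8389.
The time-0 hedge costs 10.7508, which is the no-arbitrage price.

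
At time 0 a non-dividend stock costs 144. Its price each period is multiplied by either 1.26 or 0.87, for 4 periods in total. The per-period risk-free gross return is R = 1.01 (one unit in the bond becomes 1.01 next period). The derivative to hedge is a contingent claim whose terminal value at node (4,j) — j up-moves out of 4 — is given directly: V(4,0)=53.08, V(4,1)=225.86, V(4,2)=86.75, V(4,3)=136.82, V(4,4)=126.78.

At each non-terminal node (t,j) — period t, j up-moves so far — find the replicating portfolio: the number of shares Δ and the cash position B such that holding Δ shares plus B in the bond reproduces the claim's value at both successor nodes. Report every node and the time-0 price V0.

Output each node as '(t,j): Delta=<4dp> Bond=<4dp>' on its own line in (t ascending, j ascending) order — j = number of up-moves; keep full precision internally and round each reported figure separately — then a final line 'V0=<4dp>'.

The replicating-portfolio and risk-neutral prices coincide; use p* = (1.01−0.87)/(1.26−0.87) = 0.3590 for the latter.
At expiry t=4: V(4,0)=53.0800, V(4,1)=225.8600, V(4,2)=86.7500, V(4,3)=136.8200, V(4,4)=126.7800
  t=3,j=0: stock 94.8244 → up 119.4788 (V=225.8600), down 82.4973 (V=53.0800). Price 113.9640; hedge Δ=4.6721, bond B=-329.0617.
  t=3,j=1: stock 137.3319 → up 173.0382 (V=86.7500), down 119.4788 (V=225.8600). Price 174.1813; hedge Δ=-2.5973, bond B=530.8736.
  t=3,j=2: stock 198.8945 → up 250.6071 (V=136.8200), down 173.0382 (V=86.7500). Price 103.6870; hedge Δ=0.6455, bond B=-24.6976.
  t=3,j=3: stock 288.0541 → up 362.9482 (V=126.7800), down 250.6071 (V=136.8200). Price 131.8969; hedge Δ=-0.0894, bond B=157.6405.
  t=2,j=0: stock 108.9936 → up 137.3319 (V=174.1813), down 94.8244 (V=113.9640). Price 134.2380; hedge Δ=1.4166, bond B=-20.1653.
  t=2,j=1: stock 157.8528 → up 198.8945 (V=103.6870), down 137.3319 (V=174.1813). Price 147.4016; hedge Δ=-1.1451, bond B=328.1562.
  t=2,j=2: stock 228.6144 → up 288.0541 (V=131.8969), down 198.8945 (V=103.6870). Price 112.6868; hedge Δ=0.3164, bond B=40.3535.
  t=1,j=0: stock 125.2800 → up 157.8528 (V=147.4016), down 108.9936 (V=134.2380). Price 137.5875; hedge Δ=0.2694, bond B=103.8348.
  t=1,j=1: stock 181.4400 → up 228.6144 (V=112.6868), down 157.8528 (V=147.4016). Price 133.6038; hedge Δ=-0.4906, bond B=222.6163.
  t=0,j=0: stock 144.0000 → up 181.4400 (V=133.6038), down 125.2800 (V=137.5875). Price 134.8094; hedge Δ=-0.0709, bond B=145.0241.
Check: Δ(0,0)·S0 + B(0,0) = 134.8094 = V0.

(0,0): Delta=-0.0709 Bond=145.0241
(1,0): Delta=0.2694 Bond=103.8348
(1,1): Delta=-0.4906 Bond=222.6163
(2,0): Delta=1.4166 Bond=-20.1653
(2,1): Delta=-1.1451 Bond=328.1562
(2,2): Delta=0.3164 Bond=40.3535
(3,0): Delta=4.6721 Bond=-329.0617
(3,1): Delta=-2.5973 Bond=530.8736
(3,2): Delta=0.6455 Bond=-24.6976
(3,3): Delta=-0.0894 Bond=157.6405
V0=134.8094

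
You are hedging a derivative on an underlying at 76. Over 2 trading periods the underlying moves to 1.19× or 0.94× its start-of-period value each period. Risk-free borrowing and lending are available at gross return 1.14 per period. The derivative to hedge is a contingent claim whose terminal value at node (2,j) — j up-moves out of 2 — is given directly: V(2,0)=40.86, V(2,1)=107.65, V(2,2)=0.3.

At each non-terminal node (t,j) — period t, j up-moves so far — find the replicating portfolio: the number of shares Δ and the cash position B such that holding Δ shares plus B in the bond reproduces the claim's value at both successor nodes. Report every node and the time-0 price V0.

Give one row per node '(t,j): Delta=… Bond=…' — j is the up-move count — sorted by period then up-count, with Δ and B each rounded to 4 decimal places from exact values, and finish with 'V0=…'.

(0,0): Delta=-3.3482 Bond=282.3751
(1,0): Delta=3.7396 Bond=-184.4477
(1,1): Delta=-4.7479 Bond=448.4965
V0=27.9120

Since d<R<u, set p* = (R−d)/(u−d) = 0.8000; price each node as the discounted p*-expectation of its children.
Terminal payoffs: V(2,0)=40.8600, V(2,1)=107.6500, V(2,2)=0.3000
Node (1,0) S=71.4400: V=(p*·107.6500+(1−p*)·40.8600)/1.14=82.7123; Δ=(107.6500−40.8600)/(85.0136−67.1536)=3.7396; B=V−Δ·S=-184.4477
Node (1,1) S=90.4400: V=(p*·0.3000+(1−p*)·107.6500)/1.14=19.0965; Δ=(0.3000−107.6500)/(107.6236−85.0136)=-4.7479; B=V−Δ·S=448.4965
Node (0,0) S=76.0000: V=(p*·19.0965+(1−p*)·82.7123)/1.14=27.9120; Δ=(19.0965−82.7123)/(90.4400−71.4400)=-3.3482; B=V−Δ·S=282.3751
The time-0 hedge costs 27.9120, which is the no-arbitrage price.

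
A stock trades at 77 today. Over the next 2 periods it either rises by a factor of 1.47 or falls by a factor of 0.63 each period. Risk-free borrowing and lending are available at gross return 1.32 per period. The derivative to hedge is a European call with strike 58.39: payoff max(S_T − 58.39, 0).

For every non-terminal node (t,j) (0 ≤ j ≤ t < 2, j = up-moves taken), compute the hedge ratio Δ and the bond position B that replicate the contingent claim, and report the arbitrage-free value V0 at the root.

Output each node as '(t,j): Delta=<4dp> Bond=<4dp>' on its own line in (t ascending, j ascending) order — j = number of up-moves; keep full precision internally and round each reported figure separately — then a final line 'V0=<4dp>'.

Since d<R<u, set p* = (R−d)/(u−d) = 0.8214; price each node as the discounted p*-expectation of its children.
Terminal payoffs: V(2,0)=0.0000, V(2,1)=12.9197, V(2,2)=107.9993
  t=1,j=0: stock 48.5100 → up 71.3097 (V=12.9197), down 30.5613 (V=0.0000). Price 8.0399; hedge Δ=0.3171, bond B=-7.3407.
  t=1,j=1: stock 113.1900 → up 166.3893 (V=107.9993), down 71.3097 (V=12.9197). Price 68.9552; hedge Δ=1.0000, bond B=-44.2348.
  t=0,j=0: stock 77.0000 → up 113.1900 (V=68.9552), down 48.5100 (V=8.0399). Price 43.9980; hedge Δ=0.9418, bond B=-28.5202.
Self-financing check: at every node Δ·S+B equals the discounted successor values.

(0,0): Delta=0.9418 Bond=-28.5202
(1,0): Delta=0.3171 Bond=-7.3407
(1,1): Delta=1.0000 Bond=-44.2348
V0=43.9980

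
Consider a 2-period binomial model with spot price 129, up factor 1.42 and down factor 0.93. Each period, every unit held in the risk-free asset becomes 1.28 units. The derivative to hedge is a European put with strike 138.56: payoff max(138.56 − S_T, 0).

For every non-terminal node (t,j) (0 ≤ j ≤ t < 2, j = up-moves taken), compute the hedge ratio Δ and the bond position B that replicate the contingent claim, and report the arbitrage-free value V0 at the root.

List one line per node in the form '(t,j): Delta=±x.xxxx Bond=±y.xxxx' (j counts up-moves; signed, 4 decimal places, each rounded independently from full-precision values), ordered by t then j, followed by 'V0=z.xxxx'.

(0,0): Delta=-0.0953 Bond=13.6387
(1,0): Delta=-0.4591 Bond=61.1014
(1,1): Delta=0.0000 Bond=0.0000
V0=1.3447

Risk-neutral probability p* = (R−d)/(u−d) = (1.28−0.93)/(1.42−0.93) = 0.7143.
Terminal values V(2,·): V(2,0)=26.9879, V(2,1)=0.0000, V(2,2)=0.0000
Node (1,0) S=119.9700: V=(p*·0.0000+(1−p*)·26.9879)/1.28=6.0241; Δ=(0.0000−26.9879)/(170.3574−111.5721)=-0.4591; B=V−Δ·S=61.1014
Node (1,1) S=183.1800: V=(p*·0.0000+(1−p*)·0.0000)/1.28=0.0000; Δ=(0.0000−0.0000)/(260.1156−170.3574)=0.0000; B=V−Δ·S=0.0000
Node (0,0) S=129.0000: V=(p*·0.0000+(1−p*)·6.0241)/1.28=1.3447; Δ=(0.0000−6.0241)/(183.1800−119.9700)=-0.0953; B=V−Δ·S=13.6387
The time-0 hedge costs 1.3447, which is the no-arbitrage price.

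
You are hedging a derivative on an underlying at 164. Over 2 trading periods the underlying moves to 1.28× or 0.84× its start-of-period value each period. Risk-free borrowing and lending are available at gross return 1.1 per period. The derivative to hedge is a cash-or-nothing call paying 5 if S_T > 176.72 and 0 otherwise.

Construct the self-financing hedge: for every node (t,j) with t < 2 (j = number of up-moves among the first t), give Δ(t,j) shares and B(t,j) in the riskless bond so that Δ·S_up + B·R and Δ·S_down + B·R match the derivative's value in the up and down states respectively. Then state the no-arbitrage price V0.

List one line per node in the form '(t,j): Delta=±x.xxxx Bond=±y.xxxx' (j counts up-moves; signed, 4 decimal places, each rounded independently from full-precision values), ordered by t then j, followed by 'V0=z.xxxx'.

Risk-neutral probability p* = (R−d)/(u−d) = (1.1−0.84)/(1.28−0.84) = 0.5909.
Terminal payoffs: V(2,0)=0.0000, V(2,1)=0.0000, V(2,2)=5.0000
  t=1,j=0: stock 137.7600 → up 176.3328 (V=0.0000), down 115.7184 (V=0.0000). Price 0.0000; hedge Δ=0.0000, bond B=0.0000.
  t=1,j=1: stock 209.9200 → up 268.6976 (V=5.0000), down 176.3328 (V=0.0000). Price 2.6860; hedge Δ=0.0541, bond B=-8.6777.
  t=0,j=0: stock 164.0000 → up 209.9200 (V=2.6860), down 137.7600 (V=0.0000). Price 1.4429; hedge Δ=0.0372, bond B=-4.6616.
Check: Δ(0,0)·S0 + B(0,0) = 1.4429 = V0.

(0,0): Delta=0.0372 Bond=-4.6616
(1,0): Delta=0.0000 Bond=0.0000
(1,1): Delta=0.0541 Bond=-8.6777
V0=1.4429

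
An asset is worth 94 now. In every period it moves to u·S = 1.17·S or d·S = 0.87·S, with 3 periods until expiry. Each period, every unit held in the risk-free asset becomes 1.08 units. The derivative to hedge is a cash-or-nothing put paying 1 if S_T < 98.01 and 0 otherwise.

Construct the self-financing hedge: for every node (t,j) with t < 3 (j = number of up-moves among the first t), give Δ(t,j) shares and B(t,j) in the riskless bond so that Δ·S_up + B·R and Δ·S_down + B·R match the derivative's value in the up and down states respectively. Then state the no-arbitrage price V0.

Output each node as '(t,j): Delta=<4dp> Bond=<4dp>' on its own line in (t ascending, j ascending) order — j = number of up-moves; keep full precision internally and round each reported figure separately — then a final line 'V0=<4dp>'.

(0,0): Delta=-0.0128 Bond=1.3717
(1,0): Delta=-0.0264 Bond=2.5977
(1,1): Delta=-0.0084 Bond=1.0031
(2,0): Delta=0.0000 Bond=0.9259
(2,1): Delta=-0.0348 Bond=3.6111
(2,2): Delta=0.0000 Bond=0.0000
V0=0.1715

Risk-neutral probability p* = (R−d)/(u−d) = (1.08−0.87)/(1.17−0.87) = 0.7000.
At expiry t=3: V(3,0)=1.0000, V(3,1)=1.0000, V(3,2)=0.0000, V(3,3)=0.0000
  t=2,j=0: stock 71.1486 → up 83.2439 (V=1.0000), down 61.8993 (V=1.0000). Price 0.9259; hedge Δ=0.0000, bond B=0.9259.
  t=2,j=1: stock 95.6826 → up 111.9486 (V=0.0000), down 83.2439 (V=1.0000). Price 0.2778; hedge Δ=-0.0348, bond B=3.6111.
  t=2,j=2: stock 128.6766 → up 150.5516 (V=0.0000), down 111.9486 (V=0.0000). Price 0.0000; hedge Δ=0.0000, bond B=0.0000.
  t=1,j=0: stock 81.7800 → up 95.6826 (V=0.2778), down 71.1486 (V=0.9259). Price 0.4372; hedge Δ=-0.0264, bond B=2.5977.
  t=1,j=1: stock 109.9800 → up 128.6766 (V=0.0000), down 95.6826 (V=0.2778). Price 0.0772; hedge Δ=-0.0084, bond B=1.0031.
  t=0,j=0: stock 94.0000 → up 109.9800 (V=0.0772), down 81.7800 (V=0.4372). Price 0.1715; hedge Δ=-0.0128, bond B=1.3717.
Root portfolio cost Δ·94+B reproduces V0=0.1715.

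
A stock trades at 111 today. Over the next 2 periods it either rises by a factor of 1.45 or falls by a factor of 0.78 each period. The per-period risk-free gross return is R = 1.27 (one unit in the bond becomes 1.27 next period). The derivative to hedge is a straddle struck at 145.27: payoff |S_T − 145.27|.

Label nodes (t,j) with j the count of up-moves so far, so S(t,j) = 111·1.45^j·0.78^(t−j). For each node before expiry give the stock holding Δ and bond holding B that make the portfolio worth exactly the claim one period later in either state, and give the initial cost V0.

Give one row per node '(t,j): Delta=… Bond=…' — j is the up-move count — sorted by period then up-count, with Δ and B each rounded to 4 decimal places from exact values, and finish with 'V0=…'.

(0,0): Delta=0.3645 Bond=-2.9525
(1,0): Delta=-1.0000 Bond=114.3858
(1,1): Delta=0.6341 Bond=-47.1463
V0=37.5032

Since d<R<u, set p* = (R−d)/(u−d) = 0.7313; price each node as the discounted p*-expectation of its children.
Payoff layer (t=2): V(2,0)=77.7376, V(2,1)=19.7290, V(2,2)=88.1075
  t=1,j=0: stock 86.5800 → up 125.5410 (V=19.7290), down 67.5324 (V=77.7376). Price 27.8058; hedge Δ=-1.0000, bond B=114.3858.
  t=1,j=1: stock 160.9500 → up 233.3775 (V=88.1075), down 125.5410 (V=19.7290). Price 54.9111; hedge Δ=0.6341, bond B=-47.1463.
  t=0,j=0: stock 111.0000 → up 160.9500 (V=54.9111), down 86.5800 (V=27.8058). Price 37.5032; hedge Δ=0.3645, bond B=-2.9525.
The time-0 hedge costs 37.5032, which is the no-arbitrage price.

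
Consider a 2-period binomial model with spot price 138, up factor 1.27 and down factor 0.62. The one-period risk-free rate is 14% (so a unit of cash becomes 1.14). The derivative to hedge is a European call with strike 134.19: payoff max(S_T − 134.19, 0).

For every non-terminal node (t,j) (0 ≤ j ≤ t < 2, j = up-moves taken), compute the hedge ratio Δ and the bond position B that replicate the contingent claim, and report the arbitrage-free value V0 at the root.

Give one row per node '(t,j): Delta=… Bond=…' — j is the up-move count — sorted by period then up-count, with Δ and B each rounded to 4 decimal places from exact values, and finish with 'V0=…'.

(0,0): Delta=0.6915 Bond=-51.8994
(1,0): Delta=0.0000 Bond=0.0000
(1,1): Delta=0.7759 Bond=-73.9567
V0=43.5286

Since d<R<u, set p* = (R−d)/(u−d) = 0.8000; price each node as the discounted p*-expectation of its children.
At expiry t=2: V(2,0)=0.0000, V(2,1)=0.0000, V(2,2)=88.3902
Node (1,0) S=85.5600: V=(p*·0.0000+(1−p*)·0.0000)/1.14=0.0000; Δ=(0.0000−0.0000)/(108.6612−53.0472)=0.0000; B=V−Δ·S=0.0000
Node (1,1) S=175.2600: V=(p*·88.3902+(1−p*)·0.0000)/1.14=62.0282; Δ=(88.3902−0.0000)/(222.5802−108.6612)=0.7759; B=V−Δ·S=-73.9567
Node (0,0) S=138.0000: V=(p*·62.0282+(1−p*)·0.0000)/1.14=43.5286; Δ=(62.0282−0.0000)/(175.2600−85.5600)=0.6915; B=V−Δ·S=-51.8994
The time-0 hedge costs 43.5286, which is the no-arbitrage price.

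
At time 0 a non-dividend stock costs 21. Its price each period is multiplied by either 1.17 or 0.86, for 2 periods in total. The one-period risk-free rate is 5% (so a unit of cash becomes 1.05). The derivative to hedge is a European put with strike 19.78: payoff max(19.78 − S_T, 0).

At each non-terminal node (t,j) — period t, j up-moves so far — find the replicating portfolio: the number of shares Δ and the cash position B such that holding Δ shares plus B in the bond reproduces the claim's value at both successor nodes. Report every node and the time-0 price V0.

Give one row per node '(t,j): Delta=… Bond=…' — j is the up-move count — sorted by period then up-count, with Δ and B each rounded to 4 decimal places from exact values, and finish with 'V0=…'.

Since d<R<u, set p* = (R−d)/(u−d) = 0.6129; price each node as the discounted p*-expectation of its children.
Terminal payoffs: V(2,0)=4.2484, V(2,1)=0.0000, V(2,2)=0.0000
Node (1,0) S=18.0600: V=(p*·0.0000+(1−p*)·4.2484)/1.05=1.5662; Δ=(0.0000−4.2484)/(21.1302−15.5316)=-0.7588; B=V−Δ·S=15.2707
Node (1,1) S=24.5700: V=(p*·0.0000+(1−p*)·0.0000)/1.05=0.0000; Δ=(0.0000−0.0000)/(28.7469−21.1302)=0.0000; B=V−Δ·S=0.0000
Node (0,0) S=21.0000: V=(p*·0.0000+(1−p*)·1.5662)/1.05=0.5774; Δ=(0.0000−1.5662)/(24.5700−18.0600)=-0.2406; B=V−Δ·S=5.6298
Check: Δ(0,0)·S0 + B(0,0) = 0.5774 = V0.

(0,0): Delta=-0.2406 Bond=5.6298
(1,0): Delta=-0.7588 Bond=15.2707
(1,1): Delta=0.0000 Bond=0.0000
V0=0.5774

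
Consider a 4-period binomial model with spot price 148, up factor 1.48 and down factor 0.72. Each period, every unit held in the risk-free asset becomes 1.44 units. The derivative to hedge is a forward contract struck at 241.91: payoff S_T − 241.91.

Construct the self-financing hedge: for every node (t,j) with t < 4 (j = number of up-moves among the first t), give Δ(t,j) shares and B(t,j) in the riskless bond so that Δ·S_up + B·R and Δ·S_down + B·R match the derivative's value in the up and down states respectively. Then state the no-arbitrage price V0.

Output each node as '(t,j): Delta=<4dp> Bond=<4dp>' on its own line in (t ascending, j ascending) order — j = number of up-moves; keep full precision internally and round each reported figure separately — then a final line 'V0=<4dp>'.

Under the risk-neutral measure, an up-move has probability p* = (R−d)/(u−d) = 0.9474 and values discount at R = 1.44.
Terminal payoffs: V(4,0)=-202.1367, V(4,1)=-160.1538, V(4,2)=-73.8555, V(4,3)=103.5354, V(4,4)=468.1721
(3,0): S=55.2407. Δ = (V_up−V_dn)/(S_up−S_dn) = (-160.1538−-202.1367)/(81.7562−39.7733) = 1.0000. V = [p*·-160.1538 + (1−p*)·-202.1367]/1.44 = -112.7524. B = V − Δ·S = -167.9931.
(3,1): S=113.5503. Δ = (V_up−V_dn)/(S_up−S_dn) = (-73.8555−-160.1538)/(168.0545−81.7562) = 1.0000. V = [p*·-73.8555 + (1−p*)·-160.1538]/1.44 = -54.4427. B = V − Δ·S = -167.9931.
(3,2): S=233.4090. Δ = (V_up−V_dn)/(S_up−S_dn) = (103.5354−-73.8555)/(345.4454−168.0545) = 1.0000. V = [p*·103.5354 + (1−p*)·-73.8555]/1.44 = 65.4160. B = V − Δ·S = -167.9931.
(3,3): S=479.7852. Δ = (V_up−V_dn)/(S_up−S_dn) = (468.1721−103.5354)/(710.0821−345.4454) = 1.0000. V = [p*·468.1721 + (1−p*)·103.5354]/1.44 = 311.7922. B = V − Δ·S = -167.9931.
(2,0): S=76.7232. Δ = (V_up−V_dn)/(S_up−S_dn) = (-54.4427−-112.7524)/(113.5503−55.2407) = 1.0000. V = [p*·-54.4427 + (1−p*)·-112.7524]/1.44 = -39.9386. B = V − Δ·S = -116.6618.
(2,1): S=157.7088. Δ = (V_up−V_dn)/(S_up−S_dn) = (65.4160−-54.4427)/(233.4090−113.5503) = 1.0000. V = [p*·65.4160 + (1−p*)·-54.4427]/1.44 = 41.0470. B = V − Δ·S = -116.6618.
(2,2): S=324.1792. Δ = (V_up−V_dn)/(S_up−S_dn) = (311.7922−65.4160)/(479.7852−233.4090) = 1.0000. V = [p*·311.7922 + (1−p*)·65.4160]/1.44 = 207.5174. B = V − Δ·S = -116.6618.
(1,0): S=106.5600. Δ = (V_up−V_dn)/(S_up−S_dn) = (41.0470−-39.9386)/(157.7088−76.7232) = 1.0000. V = [p*·41.0470 + (1−p*)·-39.9386]/1.44 = 25.5448. B = V − Δ·S = -81.0152.
(1,1): S=219.0400. Δ = (V_up−V_dn)/(S_up−S_dn) = (207.5174−41.0470)/(324.1792−157.7088) = 1.0000. V = [p*·207.5174 + (1−p*)·41.0470]/1.44 = 138.0248. B = V − Δ·S = -81.0152.
(0,0): S=148.0000. Δ = (V_up−V_dn)/(S_up−S_dn) = (138.0248−25.5448)/(219.0400−106.5600) = 1.0000. V = [p*·138.0248 + (1−p*)·25.5448]/1.44 = 91.7395. B = V − Δ·S = -56.2605.
Check: Δ(0,0)·S0 + B(0,0) = 91.7395 = V0.

(0,0): Delta=1.0000 Bond=-56.2605
(1,0): Delta=1.0000 Bond=-81.0152
(1,1): Delta=1.0000 Bond=-81.0152
(2,0): Delta=1.0000 Bond=-116.6618
(2,1): Delta=1.0000 Bond=-116.6618
(2,2): Delta=1.0000 Bond=-116.6618
(3,0): Delta=1.0000 Bond=-167.9931
(3,1): Delta=1.0000 Bond=-167.9931
(3,2): Delta=1.0000 Bond=-167.9931
(3,3): Delta=1.0000 Bond=-167.9931
V0=91.7395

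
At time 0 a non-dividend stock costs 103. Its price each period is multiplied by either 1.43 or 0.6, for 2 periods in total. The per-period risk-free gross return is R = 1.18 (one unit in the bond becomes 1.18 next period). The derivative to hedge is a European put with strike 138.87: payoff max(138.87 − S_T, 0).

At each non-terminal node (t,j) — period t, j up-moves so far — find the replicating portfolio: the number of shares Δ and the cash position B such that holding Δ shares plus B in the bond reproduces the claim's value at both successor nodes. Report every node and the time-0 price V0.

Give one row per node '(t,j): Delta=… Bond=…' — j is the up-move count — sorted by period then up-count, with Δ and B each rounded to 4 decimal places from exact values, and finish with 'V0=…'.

(0,0): Delta=-0.5029 Bond=73.7022
(1,0): Delta=-1.0000 Bond=117.6864
(1,1): Delta=-0.4131 Bond=73.7281
V0=21.8986

Under the risk-neutral measure, an up-move has probability p* = (R−d)/(u−d) = 0.6988 and values discount at R = 1.18.
Terminal values V(2,·): V(2,0)=101.7900, V(2,1)=50.4960, V(2,2)=0.0000
(1,0): S=61.8000. Δ = (V_up−V_dn)/(S_up−S_dn) = (50.4960−101.7900)/(88.3740−37.0800) = -1.0000. V = [p*·50.4960 + (1−p*)·101.7900]/1.18 = 55.8864. B = V − Δ·S = 117.6864.
(1,1): S=147.2900. Δ = (V_up−V_dn)/(S_up−S_dn) = (0.0000−50.4960)/(210.6247−88.3740) = -0.4131. V = [p*·0.0000 + (1−p*)·50.4960]/1.18 = 12.8895. B = V − Δ·S = 73.7281.
(0,0): S=103.0000. Δ = (V_up−V_dn)/(S_up−S_dn) = (12.8895−55.8864)/(147.2900−61.8000) = -0.5029. V = [p*·12.8895 + (1−p*)·55.8864]/1.18 = 21.8986. B = V − Δ·S = 73.7022.
The time-0 hedge costs 21.8986, which is the no-arbitrage price.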